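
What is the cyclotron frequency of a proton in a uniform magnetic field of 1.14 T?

f ≈ 1.74×10⁷ Hz

f = |q|B/(2πm).
f = (1.602×10⁻¹⁹)(1.14)/(2π·1.673×10⁻²⁷) ≈ 1.74×10⁷ Hz.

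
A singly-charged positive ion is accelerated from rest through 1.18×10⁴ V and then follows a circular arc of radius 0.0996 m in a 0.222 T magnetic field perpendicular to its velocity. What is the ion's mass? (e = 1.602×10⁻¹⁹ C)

m ≈ 3.32×10⁻²⁷ kg

Combine |q|V = ½mv² and r = mv/(|q|B): eliminate v to get m = qB²r²/(2V).
m = (1.602×10⁻¹⁹)(0.222)²(0.0996)²/(2·1.18×10⁴) ≈ 3.32×10⁻²⁷ kg.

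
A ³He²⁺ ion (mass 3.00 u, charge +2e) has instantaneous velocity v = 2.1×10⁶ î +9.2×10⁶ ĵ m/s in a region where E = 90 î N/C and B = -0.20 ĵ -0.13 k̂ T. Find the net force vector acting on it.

F ≈ (-3.83×10⁻¹³, 8.75×10⁻¹⁴, -1.35×10⁻¹³) N

v×B = (-1.20×10⁶, 2.73×10⁵, -4.20×10⁵) N/C.
E + v×B = (-1.20×10⁶, 2.73×10⁵, -4.20×10⁵) N/C.
F = q(E + v×B) = (3.204×10⁻¹⁹ C)·(-1.20×10⁶, 2.73×10⁵, -4.20×10⁵) = (-3.83×10⁻¹³, 8.75×10⁻¹⁴, -1.35×10⁻¹³) N.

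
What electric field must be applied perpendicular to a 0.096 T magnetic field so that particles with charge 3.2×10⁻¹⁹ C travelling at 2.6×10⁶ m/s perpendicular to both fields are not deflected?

E = 2.5×10⁵ V/m

For straight-line motion qE = qvB, so E = vB.
E = 2.6×10⁶ × 0.096 = 2.5×10⁵ V/m.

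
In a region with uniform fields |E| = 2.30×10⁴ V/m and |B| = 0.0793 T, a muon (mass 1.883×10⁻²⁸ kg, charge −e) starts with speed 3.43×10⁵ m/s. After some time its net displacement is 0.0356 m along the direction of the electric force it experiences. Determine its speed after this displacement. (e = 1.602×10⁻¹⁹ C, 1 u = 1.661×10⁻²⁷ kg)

B does no work; ΔKE = |q|E d.
½mv_f² = ½mv₀² + |q|Ed = ½(1.883×10⁻²⁸)(3.43×10⁵)² + (1.602×10⁻¹⁹)(2.30×10⁴)(0.0356) ≈ 1.108×10⁻¹⁷ J + 1.312×10⁻¹⁶ J ≈ 1.422×10⁻¹⁶ J.
v_f = √(2·1.422×10⁻¹⁶/1.883×10⁻²⁸) ≈ 1.23×10⁶ m/s.

v_f ≈ 1.23×10⁶ m/s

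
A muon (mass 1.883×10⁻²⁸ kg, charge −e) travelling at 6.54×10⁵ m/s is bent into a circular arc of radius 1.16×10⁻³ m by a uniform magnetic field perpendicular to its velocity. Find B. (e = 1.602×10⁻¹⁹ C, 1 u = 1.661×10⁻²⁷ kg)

B ≈ 0.663 T

From |q|vB = mv²/r, B = mv/(|q|r).
B = (1.883×10⁻²⁸)(6.54×10⁵)/((1.602×10⁻¹⁹)(1.16×10⁻³)) ≈ 0.663 T.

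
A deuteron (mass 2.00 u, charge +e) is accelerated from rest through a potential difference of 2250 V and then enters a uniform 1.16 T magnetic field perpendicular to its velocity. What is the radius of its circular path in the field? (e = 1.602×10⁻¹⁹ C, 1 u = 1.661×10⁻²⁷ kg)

Acceleration: |q|V = ½mv² ⇒ v = √(2|q|V/m) = √(2·1.602×10⁻¹⁹·2250/3.322×10⁻²⁷) ≈ 4.658×10⁵ m/s.
In the field: r = mv/(|q|B) = (3.322×10⁻²⁷)(4.658×10⁵)/((1.602×10⁻¹⁹)(1.16)) ≈ 8.33×10⁻³ m.

r ≈ 8.33×10⁻³ m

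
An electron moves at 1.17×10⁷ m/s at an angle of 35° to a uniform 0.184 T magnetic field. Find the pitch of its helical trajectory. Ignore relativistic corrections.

v∥ = v cosθ = 1.17×10⁷·cos35° ≈ 9.584×10⁶ m/s.
T = 2πm/(|q|B) = 2π(9.109×10⁻³¹)/((1.602×10⁻¹⁹)(0.184)) ≈ 1.942×10⁻¹⁰ s.
pitch = v∥ T = (9.584×10⁶)(1.942×10⁻¹⁰) ≈ 1.86×10⁻³ m.

p ≈ 1.86×10⁻³ m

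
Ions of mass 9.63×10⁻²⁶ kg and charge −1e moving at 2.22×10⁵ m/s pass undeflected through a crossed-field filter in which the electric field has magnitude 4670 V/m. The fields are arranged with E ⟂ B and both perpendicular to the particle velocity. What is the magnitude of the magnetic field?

B = 0.0210 T

Balance of forces in the selector: qE = qvB ⇒ B = E/v.
B = 4670/2.22×10⁵ = 0.0210 T.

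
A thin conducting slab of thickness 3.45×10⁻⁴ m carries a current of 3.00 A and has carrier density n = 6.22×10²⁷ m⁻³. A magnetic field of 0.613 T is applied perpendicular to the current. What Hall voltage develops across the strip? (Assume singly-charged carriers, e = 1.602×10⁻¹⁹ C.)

V_H ≈ 5.35×10⁻⁶ V

V_H = IB/(n e t).
V_H = (3.00)(0.613)/((6.22×10²⁷)(1.602×10⁻¹⁹)(3.45×10⁻⁴)) ≈ 5.35×10⁻⁶ V.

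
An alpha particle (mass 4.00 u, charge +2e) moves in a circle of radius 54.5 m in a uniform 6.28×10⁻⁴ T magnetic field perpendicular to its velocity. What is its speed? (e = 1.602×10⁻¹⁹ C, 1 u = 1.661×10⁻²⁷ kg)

From |q|vB = mv²/r, v = |q|Br/m.
v = (3.204×10⁻¹⁹)(6.28×10⁻⁴)(54.5)/6.644×10⁻²⁷ ≈ 1.65×10⁶ m/s.

v ≈ 1.65×10⁶ m/s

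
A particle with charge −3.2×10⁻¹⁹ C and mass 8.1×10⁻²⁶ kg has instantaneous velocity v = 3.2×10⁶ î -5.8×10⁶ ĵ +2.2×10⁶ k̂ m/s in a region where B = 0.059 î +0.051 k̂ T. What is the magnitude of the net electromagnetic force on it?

|F| ≈ 1.45×10⁻¹³ N

v×B = (-2.96×10⁵, -3.34×10⁴, 3.42×10⁵) N/C.
F = q v×B = (−3.2×10⁻¹⁹ C)·(-2.96×10⁵, -3.34×10⁴, 3.42×10⁵) = (9.47×10⁻¹⁴, 1.07×10⁻¹⁴, -1.10×10⁻¹³) N.
|F| = 1.45×10⁻¹³ N.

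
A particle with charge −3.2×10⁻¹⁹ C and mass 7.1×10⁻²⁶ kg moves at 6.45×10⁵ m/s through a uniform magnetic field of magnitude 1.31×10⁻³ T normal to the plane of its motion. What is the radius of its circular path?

r ≈ 109 m

The magnetic force provides the centripetal force: |q|vB = mv²/r.
r = mv/(|q|B) = (7.1×10⁻²⁶)(6.45×10⁵)/((3.2×10⁻¹⁹)(1.31×10⁻³)) ≈ 109 m.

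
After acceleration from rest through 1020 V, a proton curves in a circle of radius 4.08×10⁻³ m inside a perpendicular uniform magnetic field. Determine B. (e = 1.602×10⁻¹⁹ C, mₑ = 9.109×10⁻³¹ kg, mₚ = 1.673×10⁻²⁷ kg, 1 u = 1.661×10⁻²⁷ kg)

B ≈ 1.13 T

v = √(2|q|V/m) = √(2·1.602×10⁻¹⁹·1020/1.673×10⁻²⁷) ≈ 4.420×10⁵ m/s.
B = mv/(|q|r) = (1.673×10⁻²⁷)(4.420×10⁵)/((1.602×10⁻¹⁹)(4.08×10⁻³)) ≈ 1.13 T.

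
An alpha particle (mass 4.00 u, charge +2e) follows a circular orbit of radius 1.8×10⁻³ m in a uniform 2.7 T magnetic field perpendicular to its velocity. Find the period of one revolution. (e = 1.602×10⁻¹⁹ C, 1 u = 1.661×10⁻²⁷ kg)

T ≈ 4.8×10⁻⁸ s

The cyclotron period depends only on m, q, B: T = 2πm/(|q|B).
T = 2π(6.644×10⁻²⁷)/((3.204×10⁻¹⁹)(2.7)) ≈ 4.8×10⁻⁸ s.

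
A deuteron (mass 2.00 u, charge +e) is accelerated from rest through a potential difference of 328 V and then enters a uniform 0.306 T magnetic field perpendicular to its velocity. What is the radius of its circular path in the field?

r ≈ 0.0121 m

Acceleration: |q|V = ½mv² ⇒ v = √(2|q|V/m) = √(2·1.602×10⁻¹⁹·328/3.322×10⁻²⁷) ≈ 1.779×10⁵ m/s.
In the field: r = mv/(|q|B) = (3.322×10⁻²⁷)(1.779×10⁵)/((1.602×10⁻¹⁹)(0.306)) ≈ 0.0121 m.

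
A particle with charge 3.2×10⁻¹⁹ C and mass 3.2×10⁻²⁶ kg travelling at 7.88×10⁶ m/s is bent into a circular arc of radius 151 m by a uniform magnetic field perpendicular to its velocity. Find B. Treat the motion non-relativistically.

B ≈ 5.22×10⁻³ T

From |q|vB = mv²/r, B = mv/(|q|r).
B = (3.2×10⁻²⁶)(7.88×10⁶)/((3.2×10⁻¹⁹)(151)) ≈ 5.22×10⁻³ T.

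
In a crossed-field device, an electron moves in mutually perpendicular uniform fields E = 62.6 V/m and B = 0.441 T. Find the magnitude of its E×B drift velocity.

The steady drift has the magnetic force balancing the electric force, so v_d = E/B.
v_d = 62.6/0.441 = 142 m/s.

v_d ≈ 142 m/s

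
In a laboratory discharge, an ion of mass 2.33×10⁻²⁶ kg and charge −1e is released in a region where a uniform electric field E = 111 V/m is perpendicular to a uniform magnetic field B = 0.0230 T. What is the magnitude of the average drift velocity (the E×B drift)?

v_d ≈ 4830 m/s

The steady drift has the magnetic force balancing the electric force, so v_d = E/B.
v_d = 111/0.0230 = 4830 m/s.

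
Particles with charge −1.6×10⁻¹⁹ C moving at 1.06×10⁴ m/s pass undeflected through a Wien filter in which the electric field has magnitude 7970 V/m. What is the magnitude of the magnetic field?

B = 0.752 T

Balance of forces in the selector: qE = qvB ⇒ B = E/v.
B = 7970/1.06×10⁴ = 0.752 T.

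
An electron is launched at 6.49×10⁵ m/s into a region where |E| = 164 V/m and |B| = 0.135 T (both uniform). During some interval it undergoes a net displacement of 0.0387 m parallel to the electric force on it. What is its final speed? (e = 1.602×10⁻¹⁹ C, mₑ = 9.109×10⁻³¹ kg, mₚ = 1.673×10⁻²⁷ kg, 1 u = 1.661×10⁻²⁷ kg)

B does no work; ΔKE = |q|E d.
½mv_f² = ½mv₀² + |q|Ed = ½(9.109×10⁻³¹)(6.49×10⁵)² + (1.602×10⁻¹⁹)(164)(0.0387) ≈ 1.918×10⁻¹⁹ J + 1.017×10⁻¹⁸ J ≈ 1.209×10⁻¹⁸ J.
v_f = √(2·1.209×10⁻¹⁸/9.109×10⁻³¹) ≈ 1.63×10⁶ m/s.

v_f ≈ 1.63×10⁶ m/s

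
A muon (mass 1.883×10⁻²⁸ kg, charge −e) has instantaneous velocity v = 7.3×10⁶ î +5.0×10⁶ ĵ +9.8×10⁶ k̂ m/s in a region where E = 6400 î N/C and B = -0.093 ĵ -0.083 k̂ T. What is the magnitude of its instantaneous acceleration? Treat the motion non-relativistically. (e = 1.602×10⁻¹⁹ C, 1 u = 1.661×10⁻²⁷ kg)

v×B = (4.96×10⁵, 6.06×10⁵, -6.79×10⁵) N/C.
E + v×B = (5.03×10⁵, 6.06×10⁵, -6.79×10⁵) N/C.
F = q(E + v×B) = (−1.602×10⁻¹⁹ C)·(5.03×10⁵, 6.06×10⁵, -6.79×10⁵) = (-8.05×10⁻¹⁴, -9.71×10⁻¹⁴, 1.09×10⁻¹³) N.
|a| = |F|/m = 1.665×10⁻¹³/1.883×10⁻²⁸ ≈ 8.84×10¹⁴ m/s².

|a| ≈ 8.84×10¹⁴ m/s²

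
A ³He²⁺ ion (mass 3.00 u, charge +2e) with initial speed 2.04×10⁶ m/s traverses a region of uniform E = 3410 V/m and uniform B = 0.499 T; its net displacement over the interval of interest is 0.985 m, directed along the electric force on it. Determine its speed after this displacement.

B does no work; ΔKE = |q|E d.
½mv_f² = ½mv₀² + |q|Ed = ½(4.983×10⁻²⁷)(2.04×10⁶)² + (3.204×10⁻¹⁹)(3410)(0.985) ≈ 1.037×10⁻¹⁴ J + 1.076×10⁻¹⁵ J ≈ 1.144×10⁻¹⁴ J.
v_f = √(2·1.144×10⁻¹⁴/4.983×10⁻²⁷) ≈ 2.14×10⁶ m/s.

v_f ≈ 2.14×10⁶ m/s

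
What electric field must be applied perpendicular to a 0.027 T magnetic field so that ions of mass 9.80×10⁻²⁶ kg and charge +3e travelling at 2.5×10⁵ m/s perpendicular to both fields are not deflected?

For straight-line motion qE = qvB, so E = vB.
E = 2.5×10⁵ × 0.027 = 6800 V/m.

E = 6800 V/m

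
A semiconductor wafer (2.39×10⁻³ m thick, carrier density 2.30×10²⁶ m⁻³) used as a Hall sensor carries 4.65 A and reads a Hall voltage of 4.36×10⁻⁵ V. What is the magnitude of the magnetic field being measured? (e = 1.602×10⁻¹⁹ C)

B ≈ 0.826 T

From V_H = IB/(n e t), B = V_H n e t / I.
B = (4.36×10⁻⁵)(2.30×10²⁶)(1.602×10⁻¹⁹)(2.39×10⁻³)/4.65 ≈ 0.826 T.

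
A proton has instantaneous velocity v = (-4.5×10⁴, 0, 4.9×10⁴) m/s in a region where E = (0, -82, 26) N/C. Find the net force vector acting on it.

Only an electric field acts, so F = qE = (1.602×10⁻¹⁹ C)·(0, -82.0, 26.0) = (0, -1.31×10⁻¹⁷, 4.17×10⁻¹⁸) N.

F ≈ (0, -1.31×10⁻¹⁷, 4.17×10⁻¹⁸) N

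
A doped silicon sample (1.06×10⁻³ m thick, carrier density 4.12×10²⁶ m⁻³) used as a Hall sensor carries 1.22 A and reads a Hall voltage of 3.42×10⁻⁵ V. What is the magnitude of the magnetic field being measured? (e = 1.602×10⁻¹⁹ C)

B ≈ 1.96 T

From V_H = IB/(n e t), B = V_H n e t / I.
B = (3.42×10⁻⁵)(4.12×10²⁶)(1.602×10⁻¹⁹)(1.06×10⁻³)/1.22 ≈ 1.96 T.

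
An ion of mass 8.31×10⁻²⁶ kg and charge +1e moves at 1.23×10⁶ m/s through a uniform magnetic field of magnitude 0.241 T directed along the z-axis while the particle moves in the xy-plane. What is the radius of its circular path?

r ≈ 2.65 m

The magnetic force provides the centripetal force: |q|vB = mv²/r.
r = mv/(|q|B) = (8.31×10⁻²⁶)(1.23×10⁶)/((1.602×10⁻¹⁹)(0.241)) ≈ 2.65 m.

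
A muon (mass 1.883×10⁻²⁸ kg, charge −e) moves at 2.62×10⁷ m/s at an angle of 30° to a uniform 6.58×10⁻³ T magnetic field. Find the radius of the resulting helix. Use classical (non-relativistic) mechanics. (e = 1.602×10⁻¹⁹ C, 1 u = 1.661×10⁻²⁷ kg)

r ≈ 2.34 m

v⊥ = v sinθ = 2.62×10⁷·sin30° ≈ 1.310×10⁷ m/s.
r = m v⊥/(|q|B) = (1.883×10⁻²⁸)(1.310×10⁷)/((1.602×10⁻¹⁹)(6.58×10⁻³)) ≈ 2.34 m.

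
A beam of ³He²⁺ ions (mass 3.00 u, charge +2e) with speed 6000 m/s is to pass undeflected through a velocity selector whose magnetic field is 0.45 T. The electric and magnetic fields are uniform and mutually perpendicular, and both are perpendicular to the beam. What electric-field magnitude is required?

For straight-line motion qE = qvB, so E = vB.
E = 6000 × 0.45 = 2700 V/m.

E = 2700 V/m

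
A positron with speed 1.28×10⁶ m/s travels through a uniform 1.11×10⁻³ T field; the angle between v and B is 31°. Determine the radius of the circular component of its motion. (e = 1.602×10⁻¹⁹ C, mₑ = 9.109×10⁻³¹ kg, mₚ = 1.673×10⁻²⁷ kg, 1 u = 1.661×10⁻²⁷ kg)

v⊥ = v sinθ = 1.28×10⁶·sin31° ≈ 6.592×10⁵ m/s.
r = m v⊥/(|q|B) = (9.109×10⁻³¹)(6.592×10⁵)/((1.602×10⁻¹⁹)(1.11×10⁻³)) ≈ 3.38×10⁻³ m.

r ≈ 3.38×10⁻³ m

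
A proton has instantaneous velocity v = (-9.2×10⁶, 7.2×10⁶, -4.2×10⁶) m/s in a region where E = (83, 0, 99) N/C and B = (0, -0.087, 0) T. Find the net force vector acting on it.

v×B = (-3.65×10⁵, 0, 8.00×10⁵) N/C.
E + v×B = (-3.65×10⁵, 0, 8.00×10⁵) N/C.
F = q(E + v×B) = (1.602×10⁻¹⁹ C)·(-3.65×10⁵, 0, 8.00×10⁵) = (-5.85×10⁻¹⁴, 0, 1.28×10⁻¹³) N.

F ≈ (-5.85×10⁻¹⁴, 0, 1.28×10⁻¹³) N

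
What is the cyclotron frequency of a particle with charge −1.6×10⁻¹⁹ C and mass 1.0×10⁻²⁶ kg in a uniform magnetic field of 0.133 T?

f ≈ 3.39×10⁵ Hz

f = |q|B/(2πm).
f = (1.6×10⁻¹⁹)(0.133)/(2π·1.0×10⁻²⁶) ≈ 3.39×10⁵ Hz.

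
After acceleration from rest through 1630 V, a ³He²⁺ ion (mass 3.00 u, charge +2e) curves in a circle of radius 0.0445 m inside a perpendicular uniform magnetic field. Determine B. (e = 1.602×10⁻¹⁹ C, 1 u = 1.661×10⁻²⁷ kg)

B ≈ 0.160 T

v = √(2|q|V/m) = √(2·3.204×10⁻¹⁹·1630/4.983×10⁻²⁷) ≈ 4.578×10⁵ m/s.
B = mv/(|q|r) = (4.983×10⁻²⁷)(4.578×10⁵)/((3.204×10⁻¹⁹)(0.0445)) ≈ 0.160 T.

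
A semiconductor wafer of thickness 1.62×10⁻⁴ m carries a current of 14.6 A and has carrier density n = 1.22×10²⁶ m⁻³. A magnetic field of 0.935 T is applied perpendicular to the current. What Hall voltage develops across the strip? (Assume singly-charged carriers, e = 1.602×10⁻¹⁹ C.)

V_H ≈ 4.31×10⁻³ V

V_H = IB/(n e t).
V_H = (14.6)(0.935)/((1.22×10²⁶)(1.602×10⁻¹⁹)(1.62×10⁻⁴)) ≈ 4.31×10⁻³ V.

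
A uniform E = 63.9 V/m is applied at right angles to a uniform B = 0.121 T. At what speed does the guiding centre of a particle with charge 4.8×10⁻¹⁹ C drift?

v_d ≈ 528 m/s

In crossed fields the guiding centre drifts at v_d = |E×B|/B² = E/B, independent of charge and mass.
v_d = 63.9/0.121 = 528 m/s.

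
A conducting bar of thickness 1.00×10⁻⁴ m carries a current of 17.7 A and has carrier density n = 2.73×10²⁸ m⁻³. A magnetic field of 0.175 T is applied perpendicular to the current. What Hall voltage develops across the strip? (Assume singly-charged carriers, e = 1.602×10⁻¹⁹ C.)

V_H = IB/(n e t).
V_H = (17.7)(0.175)/((2.73×10²⁸)(1.602×10⁻¹⁹)(1.00×10⁻⁴)) ≈ 7.08×10⁻⁶ V.

V_H ≈ 7.08×10⁻⁶ V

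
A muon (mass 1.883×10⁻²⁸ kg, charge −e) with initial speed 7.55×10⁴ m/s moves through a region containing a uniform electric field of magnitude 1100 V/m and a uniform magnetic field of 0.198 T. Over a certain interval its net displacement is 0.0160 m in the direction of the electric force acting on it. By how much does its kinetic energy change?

ΔKE ≈ 2.82×10⁻¹⁸ J

The magnetic force is always ⟂ v and does no work; only the electric force changes KE.
ΔKE = F_E · d = |q|E d = (1.602×10⁻¹⁹)(1100)(0.0160) ≈ 2.82×10⁻¹⁸ J.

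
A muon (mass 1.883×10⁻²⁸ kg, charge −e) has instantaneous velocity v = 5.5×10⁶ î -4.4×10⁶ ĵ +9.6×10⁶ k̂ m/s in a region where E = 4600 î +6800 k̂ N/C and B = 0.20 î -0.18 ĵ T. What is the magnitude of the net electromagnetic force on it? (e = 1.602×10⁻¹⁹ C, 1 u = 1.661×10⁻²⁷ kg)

|F| ≈ 4.15×10⁻¹³ N

v×B = (1.73×10⁶, 1.92×10⁶, -1.10×10⁵) N/C.
E + v×B = (1.73×10⁶, 1.92×10⁶, -1.03×10⁵) N/C.
F = q(E + v×B) = (−1.602×10⁻¹⁹ C)·(1.73×10⁶, 1.92×10⁶, -1.03×10⁵) = (-2.78×10⁻¹³, -3.08×10⁻¹³, 1.65×10⁻¹⁴) N.
|F| = 4.15×10⁻¹³ N.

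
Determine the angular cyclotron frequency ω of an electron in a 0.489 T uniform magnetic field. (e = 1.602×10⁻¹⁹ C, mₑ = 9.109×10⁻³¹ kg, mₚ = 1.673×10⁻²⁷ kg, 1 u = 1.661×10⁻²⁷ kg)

ω ≈ 8.60×10¹⁰ rad/s

ω = |q|B/m.
ω = (1.602×10⁻¹⁹)(0.489)/9.109×10⁻³¹ ≈ 8.60×10¹⁰ rad/s.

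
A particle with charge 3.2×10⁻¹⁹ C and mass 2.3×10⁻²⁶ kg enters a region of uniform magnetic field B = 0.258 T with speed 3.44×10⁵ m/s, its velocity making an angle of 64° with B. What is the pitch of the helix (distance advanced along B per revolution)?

v∥ = v cosθ = 3.44×10⁵·cos64° ≈ 1.508×10⁵ m/s.
T = 2πm/(|q|B) = 2π(2.3×10⁻²⁶)/((3.2×10⁻¹⁹)(0.258)) ≈ 1.750×10⁻⁶ s.
pitch = v∥ T = (1.508×10⁵)(1.750×10⁻⁶) ≈ 0.264 m.

p ≈ 0.264 m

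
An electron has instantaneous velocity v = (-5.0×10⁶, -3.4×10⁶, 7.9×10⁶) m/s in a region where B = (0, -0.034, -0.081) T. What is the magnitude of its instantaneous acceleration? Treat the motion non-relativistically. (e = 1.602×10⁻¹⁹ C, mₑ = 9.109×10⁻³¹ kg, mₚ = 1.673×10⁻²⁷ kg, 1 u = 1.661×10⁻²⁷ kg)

v×B = (5.44×10⁵, -4.05×10⁵, 1.70×10⁵) N/C.
F = q v×B = (−1.602×10⁻¹⁹ C)·(5.44×10⁵, -4.05×10⁵, 1.70×10⁵) = (-8.71×10⁻¹⁴, 6.49×10⁻¹⁴, -2.72×10⁻¹⁴) N.
|a| = |F|/m = 1.120×10⁻¹³/9.109×10⁻³¹ ≈ 1.23×10¹⁷ m/s².

|a| ≈ 1.23×10¹⁷ m/s²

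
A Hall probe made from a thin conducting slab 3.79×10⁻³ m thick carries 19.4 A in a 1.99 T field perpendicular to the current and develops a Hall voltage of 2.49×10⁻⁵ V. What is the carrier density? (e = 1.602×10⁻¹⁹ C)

From V_H = IB/(n e t), n = IB/(V_H e t).
n = (19.4)(1.99)/((2.49×10⁻⁵)(1.602×10⁻¹⁹)(3.79×10⁻³)) ≈ 2.55×10²⁷ m⁻³.

n ≈ 2.55×10²⁷ m⁻³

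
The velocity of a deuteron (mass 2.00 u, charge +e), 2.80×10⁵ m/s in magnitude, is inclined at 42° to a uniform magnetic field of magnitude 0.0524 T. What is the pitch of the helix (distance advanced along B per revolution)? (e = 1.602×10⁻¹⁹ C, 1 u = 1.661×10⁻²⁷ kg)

v∥ = v cosθ = 2.80×10⁵·cos42° ≈ 2.081×10⁵ m/s.
T = 2πm/(|q|B) = 2π(3.322×10⁻²⁷)/((1.602×10⁻¹⁹)(0.0524)) ≈ 2.486×10⁻⁶ s.
pitch = v∥ T = (2.081×10⁵)(2.486×10⁻⁶) ≈ 0.517 m.

p ≈ 0.517 m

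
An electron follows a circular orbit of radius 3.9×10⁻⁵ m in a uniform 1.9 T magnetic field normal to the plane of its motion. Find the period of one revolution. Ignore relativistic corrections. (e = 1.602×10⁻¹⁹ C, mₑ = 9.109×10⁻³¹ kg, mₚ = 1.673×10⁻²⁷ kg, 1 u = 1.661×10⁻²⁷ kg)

T ≈ 1.9×10⁻¹¹ s

The cyclotron period depends only on m, q, B: T = 2πm/(|q|B).
T = 2π(9.109×10⁻³¹)/((1.602×10⁻¹⁹)(1.9)) ≈ 1.9×10⁻¹¹ s.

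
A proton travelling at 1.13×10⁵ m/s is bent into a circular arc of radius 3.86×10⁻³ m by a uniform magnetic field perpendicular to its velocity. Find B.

B ≈ 0.306 T

From |q|vB = mv²/r, B = mv/(|q|r).
B = (1.673×10⁻²⁷)(1.13×10⁵)/((1.602×10⁻¹⁹)(3.86×10⁻³)) ≈ 0.306 T.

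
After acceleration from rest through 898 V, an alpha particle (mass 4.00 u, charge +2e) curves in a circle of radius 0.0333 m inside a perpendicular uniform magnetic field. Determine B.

v = √(2|q|V/m) = √(2·3.204×10⁻¹⁹·898/6.644×10⁻²⁷) ≈ 2.943×10⁵ m/s.
B = mv/(|q|r) = (6.644×10⁻²⁷)(2.943×10⁵)/((3.204×10⁻¹⁹)(0.0333)) ≈ 0.183 T.

B ≈ 0.183 T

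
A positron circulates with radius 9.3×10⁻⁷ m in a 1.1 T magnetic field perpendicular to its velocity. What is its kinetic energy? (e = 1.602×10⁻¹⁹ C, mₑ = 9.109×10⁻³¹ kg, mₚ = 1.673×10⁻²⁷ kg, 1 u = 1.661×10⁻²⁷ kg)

KE ≈ 0.092 eV

v = |q|Br/m, then KE = ½mv² = (qBr)²/(2m).
v = (1.602×10⁻¹⁹)(1.1)(9.3×10⁻⁷)/9.109×10⁻³¹ ≈ 1.799×10⁵ m/s.
KE = ½(9.109×10⁻³¹)(1.799×10⁵)² ≈ 1.5×10⁻²⁰ J = 0.092 eV.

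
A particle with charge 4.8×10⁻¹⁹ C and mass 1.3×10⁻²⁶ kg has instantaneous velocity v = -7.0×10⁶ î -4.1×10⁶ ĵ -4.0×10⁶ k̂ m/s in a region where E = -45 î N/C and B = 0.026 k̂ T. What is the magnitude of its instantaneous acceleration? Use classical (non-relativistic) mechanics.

v×B = (-1.07×10⁵, 1.82×10⁵, 0) N/C.
E + v×B = (-1.07×10⁵, 1.82×10⁵, 0) N/C.
F = q(E + v×B) = (4.8×10⁻¹⁹ C)·(-1.07×10⁵, 1.82×10⁵, 0) = (-5.12×10⁻¹⁴, 8.74×10⁻¹⁴, 0) N.
|a| = |F|/m = 1.013×10⁻¹³/1.3×10⁻²⁶ ≈ 7.79×10¹² m/s².

|a| ≈ 7.79×10¹² m/s²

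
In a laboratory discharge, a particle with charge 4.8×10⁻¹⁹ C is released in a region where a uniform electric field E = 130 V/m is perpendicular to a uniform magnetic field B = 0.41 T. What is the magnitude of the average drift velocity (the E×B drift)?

In crossed fields the guiding centre drifts at v_d = |E×B|/B² = E/B, independent of charge and mass.
v_d = 130/0.41 = 320 m/s.

v_d ≈ 320 m/s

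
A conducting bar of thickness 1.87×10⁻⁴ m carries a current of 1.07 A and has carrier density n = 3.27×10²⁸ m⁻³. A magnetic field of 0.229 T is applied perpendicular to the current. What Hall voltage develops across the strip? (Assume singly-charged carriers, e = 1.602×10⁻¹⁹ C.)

V_H ≈ 2.50×10⁻⁷ V

V_H = IB/(n e t).
V_H = (1.07)(0.229)/((3.27×10²⁸)(1.602×10⁻¹⁹)(1.87×10⁻⁴)) ≈ 2.50×10⁻⁷ V.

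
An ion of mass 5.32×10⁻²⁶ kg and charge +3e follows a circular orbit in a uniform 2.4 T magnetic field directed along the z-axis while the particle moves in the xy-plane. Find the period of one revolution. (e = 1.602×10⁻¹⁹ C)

The cyclotron period depends only on m, q, B: T = 2πm/(|q|B).
T = 2π(5.32×10⁻²⁶)/((4.806×10⁻¹⁹)(2.4)) ≈ 2.9×10⁻⁷ s.

T ≈ 2.9×10⁻⁷ s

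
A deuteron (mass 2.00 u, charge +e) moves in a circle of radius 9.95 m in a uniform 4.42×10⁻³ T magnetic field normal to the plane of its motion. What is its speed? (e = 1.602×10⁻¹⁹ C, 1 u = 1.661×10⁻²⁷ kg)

v ≈ 2.12×10⁶ m/s

From |q|vB = mv²/r, v = |q|Br/m.
v = (1.602×10⁻¹⁹)(4.42×10⁻³)(9.95)/3.322×10⁻²⁷ ≈ 2.12×10⁶ m/s.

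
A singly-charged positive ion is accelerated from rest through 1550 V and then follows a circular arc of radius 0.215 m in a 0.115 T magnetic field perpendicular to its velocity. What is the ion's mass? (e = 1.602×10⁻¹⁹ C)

m ≈ 3.16×10⁻²⁶ kg

Combine |q|V = ½mv² and r = mv/(|q|B): eliminate v to get m = qB²r²/(2V).
m = (1.602×10⁻¹⁹)(0.115)²(0.215)²/(2·1550) ≈ 3.16×10⁻²⁶ kg.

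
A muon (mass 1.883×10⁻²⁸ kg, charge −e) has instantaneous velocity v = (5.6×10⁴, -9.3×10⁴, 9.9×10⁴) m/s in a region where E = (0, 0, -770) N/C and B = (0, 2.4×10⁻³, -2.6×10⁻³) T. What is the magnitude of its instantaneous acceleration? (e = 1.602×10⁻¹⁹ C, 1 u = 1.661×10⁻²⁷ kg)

|a| ≈ 5.55×10¹¹ m/s²

v×B = (4.20, 146, 134) N/C.
E + v×B = (4.20, 146, -636) N/C.
F = q(E + v×B) = (−1.602×10⁻¹⁹ C)·(4.20, 146, -636) = (-6.73×10⁻¹⁹, -2.33×10⁻¹⁷, 1.02×10⁻¹⁶) N.
|a| = |F|/m = 1.045×10⁻¹⁶/1.883×10⁻²⁸ ≈ 5.55×10¹¹ m/s².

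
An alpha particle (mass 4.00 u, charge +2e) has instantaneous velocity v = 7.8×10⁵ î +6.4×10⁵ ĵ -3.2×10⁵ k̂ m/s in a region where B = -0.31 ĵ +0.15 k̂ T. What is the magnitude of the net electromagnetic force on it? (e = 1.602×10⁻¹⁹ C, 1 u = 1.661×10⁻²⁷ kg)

v×B = (-3200, -1.17×10⁵, -2.42×10⁵) N/C.
F = q v×B = (3.204×10⁻¹⁹ C)·(-3200, -1.17×10⁵, -2.42×10⁵) = (-1.03×10⁻¹⁵, -3.75×10⁻¹⁴, -7.75×10⁻¹⁴) N.
|F| = 8.61×10⁻¹⁴ N.

|F| ≈ 8.61×10⁻¹⁴ N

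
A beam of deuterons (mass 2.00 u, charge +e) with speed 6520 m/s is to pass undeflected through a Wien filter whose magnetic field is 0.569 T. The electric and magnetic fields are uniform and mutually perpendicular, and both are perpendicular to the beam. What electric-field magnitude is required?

E = 3710 V/m

For straight-line motion qE = qvB, so E = vB.
E = 6520 × 0.569 = 3710 V/m.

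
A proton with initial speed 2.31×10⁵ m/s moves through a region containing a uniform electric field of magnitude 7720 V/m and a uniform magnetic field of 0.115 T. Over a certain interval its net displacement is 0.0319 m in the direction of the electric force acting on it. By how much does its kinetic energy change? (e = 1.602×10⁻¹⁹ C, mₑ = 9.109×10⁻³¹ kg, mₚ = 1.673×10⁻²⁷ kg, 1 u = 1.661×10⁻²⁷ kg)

The magnetic force is always ⟂ v and does no work; only the electric force changes KE.
ΔKE = F_E · d = |q|E d = (1.602×10⁻¹⁹)(7720)(0.0319) ≈ 3.95×10⁻¹⁷ J.

ΔKE ≈ 3.95×10⁻¹⁷ J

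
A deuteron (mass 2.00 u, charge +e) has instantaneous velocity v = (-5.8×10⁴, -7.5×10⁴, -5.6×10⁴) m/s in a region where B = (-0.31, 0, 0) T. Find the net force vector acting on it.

v×B = (0, 1.74×10⁴, -2.32×10⁴) N/C.
F = q v×B = (1.602×10⁻¹⁹ C)·(0, 1.74×10⁴, -2.32×10⁴) = (0, 2.78×10⁻¹⁵, -3.72×10⁻¹⁵) N.

F ≈ (0, 2.78×10⁻¹⁵, -3.72×10⁻¹⁵) N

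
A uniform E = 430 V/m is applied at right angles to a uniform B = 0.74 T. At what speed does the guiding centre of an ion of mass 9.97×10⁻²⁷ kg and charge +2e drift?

v_d ≈ 580 m/s

The E×B drift speed is v_d = E/B.
v_d = 430/0.74 = 580 m/s.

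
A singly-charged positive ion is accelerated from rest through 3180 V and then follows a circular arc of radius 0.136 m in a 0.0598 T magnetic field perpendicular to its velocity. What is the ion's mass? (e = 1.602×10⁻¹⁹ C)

m ≈ 1.67×10⁻²⁷ kg

Combine |q|V = ½mv² and r = mv/(|q|B): eliminate v to get m = qB²r²/(2V).
m = (1.602×10⁻¹⁹)(0.0598)²(0.136)²/(2·3180) ≈ 1.67×10⁻²⁷ kg.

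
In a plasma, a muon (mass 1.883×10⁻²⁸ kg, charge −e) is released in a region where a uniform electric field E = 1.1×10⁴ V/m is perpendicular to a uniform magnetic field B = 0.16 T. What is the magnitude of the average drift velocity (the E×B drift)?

v_d ≈ 6.9×10⁴ m/s

In crossed fields the guiding centre drifts at v_d = |E×B|/B² = E/B, independent of charge and mass.
v_d = 1.1×10⁴/0.16 = 6.9×10⁴ m/s.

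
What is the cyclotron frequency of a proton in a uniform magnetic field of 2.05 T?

f = |q|B/(2πm).
f = (1.602×10⁻¹⁹)(2.05)/(2π·1.673×10⁻²⁷) ≈ 3.12×10⁷ Hz.

f ≈ 3.12×10⁷ Hz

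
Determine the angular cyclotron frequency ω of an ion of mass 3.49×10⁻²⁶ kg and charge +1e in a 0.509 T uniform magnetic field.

ω = |q|B/m.
ω = (1.602×10⁻¹⁹)(0.509)/3.49×10⁻²⁶ ≈ 2.34×10⁶ rad/s.

ω ≈ 2.34×10⁶ rad/s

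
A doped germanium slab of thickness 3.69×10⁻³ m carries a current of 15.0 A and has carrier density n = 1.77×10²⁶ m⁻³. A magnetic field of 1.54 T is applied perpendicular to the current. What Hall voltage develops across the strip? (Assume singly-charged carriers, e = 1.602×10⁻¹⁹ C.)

V_H = IB/(n e t).
V_H = (15.0)(1.54)/((1.77×10²⁶)(1.602×10⁻¹⁹)(3.69×10⁻³)) ≈ 2.21×10⁻⁴ V.

V_H ≈ 2.21×10⁻⁴ V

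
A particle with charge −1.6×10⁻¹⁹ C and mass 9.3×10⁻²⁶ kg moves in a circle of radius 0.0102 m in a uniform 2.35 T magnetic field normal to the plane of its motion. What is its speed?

From |q|vB = mv²/r, v = |q|Br/m.
v = (1.6×10⁻¹⁹)(2.35)(0.0102)/9.3×10⁻²⁶ ≈ 4.12×10⁴ m/s.

v ≈ 4.12×10⁴ m/s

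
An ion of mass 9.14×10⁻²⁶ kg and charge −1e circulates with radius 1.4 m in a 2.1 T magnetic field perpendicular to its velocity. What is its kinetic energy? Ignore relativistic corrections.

v = |q|Br/m, then KE = ½mv² = (qBr)²/(2m).
v = (1.602×10⁻¹⁹)(2.1)(1.4)/9.14×10⁻²⁶ ≈ 5.153×10⁶ m/s.
KE = ½(9.14×10⁻²⁶)(5.153×10⁶)² ≈ 1.2×10⁻¹² J = 7.6×10⁶ eV.

KE ≈ 7.6×10⁶ eV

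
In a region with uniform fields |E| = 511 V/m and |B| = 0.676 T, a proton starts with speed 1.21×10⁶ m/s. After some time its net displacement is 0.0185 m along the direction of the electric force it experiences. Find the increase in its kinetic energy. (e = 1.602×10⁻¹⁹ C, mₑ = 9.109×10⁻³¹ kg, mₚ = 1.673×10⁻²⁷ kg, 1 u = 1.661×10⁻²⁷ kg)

ΔKE ≈ 1.51×10⁻¹⁸ J

The magnetic force is always ⟂ v and does no work; only the electric force changes KE.
ΔKE = F_E · d = |q|E d = (1.602×10⁻¹⁹)(511)(0.0185) ≈ 1.51×10⁻¹⁸ J.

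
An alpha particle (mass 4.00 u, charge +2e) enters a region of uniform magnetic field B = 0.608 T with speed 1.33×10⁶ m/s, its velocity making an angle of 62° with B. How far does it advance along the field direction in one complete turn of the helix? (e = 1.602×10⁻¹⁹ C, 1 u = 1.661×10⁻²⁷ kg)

p ≈ 0.134 m

v∥ = v cosθ = 1.33×10⁶·cos62° ≈ 6.244×10⁵ m/s.
T = 2πm/(|q|B) = 2π(6.644×10⁻²⁷)/((3.204×10⁻¹⁹)(0.608)) ≈ 2.143×10⁻⁷ s.
pitch = v∥ T = (6.244×10⁵)(2.143×10⁻⁷) ≈ 0.134 m.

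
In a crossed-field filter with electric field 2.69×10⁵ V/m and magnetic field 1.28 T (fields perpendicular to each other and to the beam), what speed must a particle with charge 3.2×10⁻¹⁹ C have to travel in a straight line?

v = 2.10×10⁵ m/s

For undeflected motion the electric and magnetic forces balance: qE = qvB.
v = E/B = 2.69×10⁵/1.28 = 2.10×10⁵ m/s.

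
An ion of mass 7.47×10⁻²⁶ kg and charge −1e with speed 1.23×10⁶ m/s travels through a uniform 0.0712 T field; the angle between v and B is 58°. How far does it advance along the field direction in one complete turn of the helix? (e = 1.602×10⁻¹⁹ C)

v∥ = v cosθ = 1.23×10⁶·cos58° ≈ 6.518×10⁵ m/s.
T = 2πm/(|q|B) = 2π(7.47×10⁻²⁶)/((1.602×10⁻¹⁹)(0.0712)) ≈ 4.115×10⁻⁵ s.
pitch = v∥ T = (6.518×10⁵)(4.115×10⁻⁵) ≈ 26.8 m.

p ≈ 26.8 m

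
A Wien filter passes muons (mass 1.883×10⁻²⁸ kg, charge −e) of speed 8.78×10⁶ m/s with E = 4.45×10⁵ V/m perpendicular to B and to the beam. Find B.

Balance of forces in the selector: qE = qvB ⇒ B = E/v.
B = 4.45×10⁵/8.78×10⁶ = 0.0507 T.

B = 0.0507 T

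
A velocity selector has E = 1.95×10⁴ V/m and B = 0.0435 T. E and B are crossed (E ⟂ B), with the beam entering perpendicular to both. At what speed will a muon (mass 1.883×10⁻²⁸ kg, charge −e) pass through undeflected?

v = 4.48×10⁵ m/s

Straight-line motion ⇒ electric and magnetic forces cancel, so E = vB.
v = E/B = 1.95×10⁴/0.0435 = 4.48×10⁵ m/s.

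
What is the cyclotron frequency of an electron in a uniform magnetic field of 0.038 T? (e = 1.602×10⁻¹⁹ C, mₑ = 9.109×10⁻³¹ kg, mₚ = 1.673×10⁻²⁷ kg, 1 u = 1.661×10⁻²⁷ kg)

f ≈ 1.1×10⁹ Hz

f = |q|B/(2πm).
f = (1.602×10⁻¹⁹)(0.038)/(2π·9.109×10⁻³¹) ≈ 1.1×10⁹ Hz.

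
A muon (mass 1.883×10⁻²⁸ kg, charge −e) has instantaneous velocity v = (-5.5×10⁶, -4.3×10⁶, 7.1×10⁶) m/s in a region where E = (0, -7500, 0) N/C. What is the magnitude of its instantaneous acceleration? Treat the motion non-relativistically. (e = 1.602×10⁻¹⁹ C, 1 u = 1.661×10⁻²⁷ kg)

Only an electric field acts, so F = qE = (−1.602×10⁻¹⁹ C)·(0, -7500, 0) = (0, 1.20×10⁻¹⁵, 0) N.
|a| = |F|/m = 1.201×10⁻¹⁵/1.883×10⁻²⁸ ≈ 6.38×10¹² m/s².

|a| ≈ 6.38×10¹² m/s²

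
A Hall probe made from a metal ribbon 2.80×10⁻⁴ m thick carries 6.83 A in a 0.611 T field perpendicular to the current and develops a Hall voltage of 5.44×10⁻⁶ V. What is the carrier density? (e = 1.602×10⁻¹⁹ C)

n ≈ 1.71×10²⁸ m⁻³

From V_H = IB/(n e t), n = IB/(V_H e t).
n = (6.83)(0.611)/((5.44×10⁻⁶)(1.602×10⁻¹⁹)(2.80×10⁻⁴)) ≈ 1.71×10²⁸ m⁻³.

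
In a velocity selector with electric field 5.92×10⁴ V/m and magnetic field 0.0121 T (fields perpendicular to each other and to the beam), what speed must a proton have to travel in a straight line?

v = 4.89×10⁶ m/s

Zero net Lorentz force requires |qE| = |q v×B|, i.e. E = vB.
v = E/B = 5.92×10⁴/0.0121 = 4.89×10⁶ m/s.
The result is independent of the particle's charge and mass.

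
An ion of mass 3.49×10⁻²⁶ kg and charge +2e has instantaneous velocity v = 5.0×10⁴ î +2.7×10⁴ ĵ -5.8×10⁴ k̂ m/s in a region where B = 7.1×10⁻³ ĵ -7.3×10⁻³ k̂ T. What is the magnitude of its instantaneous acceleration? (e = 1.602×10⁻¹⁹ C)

|a| ≈ 5.07×10⁹ m/s²

v×B = (215, 365, 355) N/C.
F = q v×B = (3.204×10⁻¹⁹ C)·(215, 365, 355) = (6.88×10⁻¹⁷, 1.17×10⁻¹⁶, 1.14×10⁻¹⁶) N.
|a| = |F|/m = 1.770×10⁻¹⁶/3.49×10⁻²⁶ ≈ 5.07×10⁹ m/s².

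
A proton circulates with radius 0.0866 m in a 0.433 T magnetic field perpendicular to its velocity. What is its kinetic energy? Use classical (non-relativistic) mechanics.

KE ≈ 1.08×10⁻¹⁴ J

v = |q|Br/m, then KE = ½mv² = (qBr)²/(2m).
v = (1.602×10⁻¹⁹)(0.433)(0.0866)/1.673×10⁻²⁷ ≈ 3.591×10⁶ m/s.
KE = ½(1.673×10⁻²⁷)(3.591×10⁶)² ≈ 1.08×10⁻¹⁴ J.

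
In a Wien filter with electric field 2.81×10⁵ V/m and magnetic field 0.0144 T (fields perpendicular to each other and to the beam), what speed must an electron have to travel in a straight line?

v = 1.95×10⁷ m/s

Straight-line motion ⇒ electric and magnetic forces cancel, so E = vB.
v = E/B = 2.81×10⁵/0.0144 = 1.95×10⁷ m/s.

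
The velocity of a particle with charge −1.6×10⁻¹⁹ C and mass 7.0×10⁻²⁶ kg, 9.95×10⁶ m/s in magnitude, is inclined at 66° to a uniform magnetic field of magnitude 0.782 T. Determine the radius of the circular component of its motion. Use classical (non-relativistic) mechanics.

r ≈ 5.09 m

v⊥ = v sinθ = 9.95×10⁶·sin66° ≈ 9.090×10⁶ m/s.
r = m v⊥/(|q|B) = (7.0×10⁻²⁶)(9.090×10⁶)/((1.6×10⁻¹⁹)(0.782)) ≈ 5.09 m.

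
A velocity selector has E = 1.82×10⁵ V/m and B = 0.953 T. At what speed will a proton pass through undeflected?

Straight-line motion ⇒ electric and magnetic forces cancel, so E = vB.
v = E/B = 1.82×10⁵/0.953 = 1.91×10⁵ m/s.

v = 1.91×10⁵ m/s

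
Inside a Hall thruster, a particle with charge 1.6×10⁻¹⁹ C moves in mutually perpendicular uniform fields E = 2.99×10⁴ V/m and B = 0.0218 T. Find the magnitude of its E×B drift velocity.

In crossed fields the guiding centre drifts at v_d = |E×B|/B² = E/B, independent of charge and mass.
v_d = 2.99×10⁴/0.0218 = 1.37×10⁶ m/s.

v_d ≈ 1.37×10⁶ m/s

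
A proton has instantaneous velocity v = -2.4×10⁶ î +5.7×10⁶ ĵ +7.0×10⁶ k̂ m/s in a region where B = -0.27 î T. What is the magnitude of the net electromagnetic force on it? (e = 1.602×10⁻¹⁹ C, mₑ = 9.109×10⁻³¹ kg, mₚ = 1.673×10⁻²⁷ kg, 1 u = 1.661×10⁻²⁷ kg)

|F| ≈ 3.90×10⁻¹³ N

v×B = (0, -1.89×10⁶, 1.54×10⁶) N/C.
F = q v×B = (1.602×10⁻¹⁹ C)·(0, -1.89×10⁶, 1.54×10⁶) = (0, -3.03×10⁻¹³, 2.47×10⁻¹³) N.
|F| = 3.90×10⁻¹³ N.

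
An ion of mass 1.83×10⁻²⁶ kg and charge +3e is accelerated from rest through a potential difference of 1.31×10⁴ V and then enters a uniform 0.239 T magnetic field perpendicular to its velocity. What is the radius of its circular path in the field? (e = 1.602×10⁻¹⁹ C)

r ≈ 0.132 m

Acceleration: |q|V = ½mv² ⇒ v = √(2|q|V/m) = √(2·4.806×10⁻¹⁹·1.31×10⁴/1.83×10⁻²⁶) ≈ 8.295×10⁵ m/s.
In the field: r = mv/(|q|B) = (1.83×10⁻²⁶)(8.295×10⁵)/((4.806×10⁻¹⁹)(0.239)) ≈ 0.132 m.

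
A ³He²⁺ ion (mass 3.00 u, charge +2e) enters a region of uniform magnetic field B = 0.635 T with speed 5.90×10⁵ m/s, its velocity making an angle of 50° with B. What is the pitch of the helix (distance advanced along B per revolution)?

v∥ = v cosθ = 5.90×10⁵·cos50° ≈ 3.792×10⁵ m/s.
T = 2πm/(|q|B) = 2π(4.983×10⁻²⁷)/((3.204×10⁻¹⁹)(0.635)) ≈ 1.539×10⁻⁷ s.
pitch = v∥ T = (3.792×10⁵)(1.539×10⁻⁷) ≈ 0.0584 m.

p ≈ 0.0584 m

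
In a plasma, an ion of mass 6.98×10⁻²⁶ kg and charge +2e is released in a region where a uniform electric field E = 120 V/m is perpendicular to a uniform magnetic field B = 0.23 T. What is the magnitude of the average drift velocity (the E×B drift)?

The E×B drift speed is v_d = E/B.
v_d = 120/0.23 = 520 m/s.

v_d ≈ 520 m/s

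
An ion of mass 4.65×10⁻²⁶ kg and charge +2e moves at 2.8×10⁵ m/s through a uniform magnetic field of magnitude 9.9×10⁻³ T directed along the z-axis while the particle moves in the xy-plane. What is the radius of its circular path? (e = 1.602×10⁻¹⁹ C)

The magnetic force provides the centripetal force: |q|vB = mv²/r.
r = mv/(|q|B) = (4.65×10⁻²⁶)(2.8×10⁵)/((3.204×10⁻¹⁹)(9.9×10⁻³)) ≈ 4.1 m.

r ≈ 4.1 m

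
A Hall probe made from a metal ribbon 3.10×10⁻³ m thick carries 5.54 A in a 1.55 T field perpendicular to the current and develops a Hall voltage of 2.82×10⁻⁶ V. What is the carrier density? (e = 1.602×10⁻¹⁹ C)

n ≈ 6.13×10²⁷ m⁻³

From V_H = IB/(n e t), n = IB/(V_H e t).
n = (5.54)(1.55)/((2.82×10⁻⁶)(1.602×10⁻¹⁹)(3.10×10⁻³)) ≈ 6.13×10²⁷ m⁻³.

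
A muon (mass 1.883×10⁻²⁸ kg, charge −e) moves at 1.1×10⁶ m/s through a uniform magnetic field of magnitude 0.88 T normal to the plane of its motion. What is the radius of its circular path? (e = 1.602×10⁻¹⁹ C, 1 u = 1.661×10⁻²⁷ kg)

The magnetic force provides the centripetal force: |q|vB = mv²/r.
r = mv/(|q|B) = (1.883×10⁻²⁸)(1.1×10⁶)/((1.602×10⁻¹⁹)(0.88)) ≈ 1.5×10⁻³ m.

r ≈ 1.5×10⁻³ m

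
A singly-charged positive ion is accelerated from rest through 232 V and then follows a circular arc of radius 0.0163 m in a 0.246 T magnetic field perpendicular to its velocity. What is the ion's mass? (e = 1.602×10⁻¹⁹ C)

Combine |q|V = ½mv² and r = mv/(|q|B): eliminate v to get m = qB²r²/(2V).
m = (1.602×10⁻¹⁹)(0.246)²(0.0163)²/(2·232) ≈ 5.55×10⁻²⁷ kg.

m ≈ 5.55×10⁻²⁷ kg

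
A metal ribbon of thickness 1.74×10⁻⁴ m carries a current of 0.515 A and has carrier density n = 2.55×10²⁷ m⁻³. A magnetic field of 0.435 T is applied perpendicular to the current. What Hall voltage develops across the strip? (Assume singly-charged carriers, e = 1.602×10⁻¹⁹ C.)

V_H ≈ 3.15×10⁻⁶ V

V_H = IB/(n e t).
V_H = (0.515)(0.435)/((2.55×10²⁷)(1.602×10⁻¹⁹)(1.74×10⁻⁴)) ≈ 3.15×10⁻⁶ V.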